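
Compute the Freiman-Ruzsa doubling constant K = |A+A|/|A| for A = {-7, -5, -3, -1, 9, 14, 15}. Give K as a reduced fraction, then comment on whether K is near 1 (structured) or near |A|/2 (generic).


|A| = 7.
Compute A + A by enumerating all 49 pairs.
A + A = {-14, -12, -10, -8, -6, -4, -2, 2, 4, 6, 7, 8, 9, 10, 11, 12, 13, 14, 18, 23, 24, 28, 29, 30}, so |A + A| = 24.
K = |A + A| / |A| = 24/7 (already in lowest terms) ≈ 3.4286.
Reference: AP of size 7 gives K = 13/7 ≈ 1.8571; a fully generic set of size 7 gives K ≈ 4.0000.

|A| = 7, |A + A| = 24, K = 24/7.


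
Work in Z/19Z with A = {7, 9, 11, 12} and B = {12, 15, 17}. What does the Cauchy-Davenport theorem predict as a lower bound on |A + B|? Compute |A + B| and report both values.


Cauchy-Davenport: |A + B| ≥ min(p, |A| + |B| - 1) for A, B nonempty in Z/pZ.
|A| = 4, |B| = 3, p = 19.
CD lower bound = min(19, 4 + 3 - 1) = min(19, 6) = 6.
Compute A + B mod 19 directly:
a = 7: 7+12=0, 7+15=3, 7+17=5
a = 9: 9+12=2, 9+15=5, 9+17=7
a = 11: 11+12=4, 11+15=7, 11+17=9
a = 12: 12+12=5, 12+15=8, 12+17=10
A + B = {0, 2, 3, 4, 5, 7, 8, 9, 10}, so |A + B| = 9.
Verify: 9 ≥ 6? Yes ✓.

CD lower bound = 6, actual |A + B| = 9.


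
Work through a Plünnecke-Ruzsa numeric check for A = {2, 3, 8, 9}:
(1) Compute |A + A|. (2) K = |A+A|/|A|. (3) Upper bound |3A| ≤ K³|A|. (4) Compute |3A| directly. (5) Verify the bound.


|A| = 4.
Step 1: Compute A + A by enumerating all 16 pairs.
A + A = {4, 5, 6, 10, 11, 12, 16, 17, 18}, so |A + A| = 9.
Step 2: Doubling constant K = |A + A|/|A| = 9/4 = 9/4 ≈ 2.2500.
Step 3: Plünnecke-Ruzsa gives |3A| ≤ K³·|A| = (2.2500)³ · 4 ≈ 45.5625.
Step 4: Compute 3A = A + A + A directly by enumerating all triples (a,b,c) ∈ A³; |3A| = 16.
Step 5: Check 16 ≤ 45.5625? Yes ✓.

K = 9/4, Plünnecke-Ruzsa bound K³|A| ≈ 45.5625, |3A| = 16, inequality holds.


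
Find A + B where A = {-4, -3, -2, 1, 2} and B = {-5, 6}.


A + B = {a + b : a ∈ A, b ∈ B}.
Enumerate all |A|·|B| = 5·2 = 10 pairs (a, b) and collect distinct sums.
a = -4: -4+-5=-9, -4+6=2
a = -3: -3+-5=-8, -3+6=3
a = -2: -2+-5=-7, -2+6=4
a = 1: 1+-5=-4, 1+6=7
a = 2: 2+-5=-3, 2+6=8
Collecting distinct sums: A + B = {-9, -8, -7, -4, -3, 2, 3, 4, 7, 8}
|A + B| = 10

A + B = {-9, -8, -7, -4, -3, 2, 3, 4, 7, 8}


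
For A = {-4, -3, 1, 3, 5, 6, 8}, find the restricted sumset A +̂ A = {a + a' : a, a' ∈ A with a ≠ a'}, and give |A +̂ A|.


Restricted sumset: A +̂ A = {a + a' : a ∈ A, a' ∈ A, a ≠ a'}.
Equivalently, take A + A and drop any sum 2a that is achievable ONLY as a + a for a ∈ A (i.e. sums representable only with equal summands).
Enumerate pairs (a, a') with a < a' (symmetric, so each unordered pair gives one sum; this covers all a ≠ a'):
  -4 + -3 = -7
  -4 + 1 = -3
  -4 + 3 = -1
  -4 + 5 = 1
  -4 + 6 = 2
  -4 + 8 = 4
  -3 + 1 = -2
  -3 + 3 = 0
  -3 + 5 = 2
  -3 + 6 = 3
  -3 + 8 = 5
  1 + 3 = 4
  1 + 5 = 6
  1 + 6 = 7
  1 + 8 = 9
  3 + 5 = 8
  3 + 6 = 9
  3 + 8 = 11
  5 + 6 = 11
  5 + 8 = 13
  6 + 8 = 14
Collected distinct sums: {-7, -3, -2, -1, 0, 1, 2, 3, 4, 5, 6, 7, 8, 9, 11, 13, 14}
|A +̂ A| = 17
(Reference bound: |A +̂ A| ≥ 2|A| - 3 for |A| ≥ 2, with |A| = 7 giving ≥ 11.)

|A +̂ A| = 17


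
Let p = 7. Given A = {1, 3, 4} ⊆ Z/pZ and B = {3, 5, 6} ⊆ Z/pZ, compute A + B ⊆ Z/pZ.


Work in Z/7Z: reduce every sum a + b modulo 7.
Enumerate all 9 pairs:
a = 1: 1+3=4, 1+5=6, 1+6=0
a = 3: 3+3=6, 3+5=1, 3+6=2
a = 4: 4+3=0, 4+5=2, 4+6=3
Distinct residues collected: {0, 1, 2, 3, 4, 6}
|A + B| = 6 (out of 7 total residues).

A + B = {0, 1, 2, 3, 4, 6}


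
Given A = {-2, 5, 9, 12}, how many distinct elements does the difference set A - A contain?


A - A = {a - a' : a, a' ∈ A}; |A| = 4.
Bounds: 2|A|-1 ≤ |A - A| ≤ |A|² - |A| + 1, i.e. 7 ≤ |A - A| ≤ 13.
Note: 0 ∈ A - A always (from a - a). The set is symmetric: if d ∈ A - A then -d ∈ A - A.
Enumerate nonzero differences d = a - a' with a > a' (then include -d):
Positive differences: {3, 4, 7, 11, 14}
Full difference set: {0} ∪ (positive diffs) ∪ (negative diffs).
|A - A| = 1 + 2·5 = 11 (matches direct enumeration: 11).

|A - A| = 11


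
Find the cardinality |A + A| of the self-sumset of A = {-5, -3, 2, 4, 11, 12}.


A + A = {a + a' : a, a' ∈ A}; |A| = 6.
General bounds: 2|A| - 1 ≤ |A + A| ≤ |A|(|A|+1)/2, i.e. 11 ≤ |A + A| ≤ 21.
Lower bound 2|A|-1 is attained iff A is an arithmetic progression.
Enumerate sums a + a' for a ≤ a' (symmetric, so this suffices):
a = -5: -5+-5=-10, -5+-3=-8, -5+2=-3, -5+4=-1, -5+11=6, -5+12=7
a = -3: -3+-3=-6, -3+2=-1, -3+4=1, -3+11=8, -3+12=9
a = 2: 2+2=4, 2+4=6, 2+11=13, 2+12=14
a = 4: 4+4=8, 4+11=15, 4+12=16
a = 11: 11+11=22, 11+12=23
a = 12: 12+12=24
Distinct sums: {-10, -8, -6, -3, -1, 1, 4, 6, 7, 8, 9, 13, 14, 15, 16, 22, 23, 24}
|A + A| = 18

|A + A| = 18


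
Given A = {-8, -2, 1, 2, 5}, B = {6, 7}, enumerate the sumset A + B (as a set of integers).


A + B = {a + b : a ∈ A, b ∈ B}.
Enumerate all |A|·|B| = 5·2 = 10 pairs (a, b) and collect distinct sums.
a = -8: -8+6=-2, -8+7=-1
a = -2: -2+6=4, -2+7=5
a = 1: 1+6=7, 1+7=8
a = 2: 2+6=8, 2+7=9
a = 5: 5+6=11, 5+7=12
Collecting distinct sums: A + B = {-2, -1, 4, 5, 7, 8, 9, 11, 12}
|A + B| = 9

A + B = {-2, -1, 4, 5, 7, 8, 9, 11, 12}


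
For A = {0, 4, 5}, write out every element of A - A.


A - A = {a - a' : a, a' ∈ A}.
Compute a - a' for each ordered pair (a, a'):
a = 0: 0-0=0, 0-4=-4, 0-5=-5
a = 4: 4-0=4, 4-4=0, 4-5=-1
a = 5: 5-0=5, 5-4=1, 5-5=0
Collecting distinct values (and noting 0 appears from a-a):
A - A = {-5, -4, -1, 0, 1, 4, 5}
|A - A| = 7

A - A = {-5, -4, -1, 0, 1, 4, 5}


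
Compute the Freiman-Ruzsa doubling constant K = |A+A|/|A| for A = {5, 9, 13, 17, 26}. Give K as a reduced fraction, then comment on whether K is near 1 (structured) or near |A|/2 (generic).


|A| = 5.
Compute A + A by enumerating all 25 pairs.
A + A = {10, 14, 18, 22, 26, 30, 31, 34, 35, 39, 43, 52}, so |A + A| = 12.
K = |A + A| / |A| = 12/5 (already in lowest terms) ≈ 2.4000.
Reference: AP of size 5 gives K = 9/5 ≈ 1.8000; a fully generic set of size 5 gives K ≈ 3.0000.

|A| = 5, |A + A| = 12, K = 12/5.


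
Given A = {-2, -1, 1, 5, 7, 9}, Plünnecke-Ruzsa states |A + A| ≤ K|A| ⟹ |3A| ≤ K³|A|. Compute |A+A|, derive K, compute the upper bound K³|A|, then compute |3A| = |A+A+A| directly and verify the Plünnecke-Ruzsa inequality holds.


|A| = 6.
Step 1: Compute A + A by enumerating all 36 pairs.
A + A = {-4, -3, -2, -1, 0, 2, 3, 4, 5, 6, 7, 8, 10, 12, 14, 16, 18}, so |A + A| = 17.
Step 2: Doubling constant K = |A + A|/|A| = 17/6 = 17/6 ≈ 2.8333.
Step 3: Plünnecke-Ruzsa gives |3A| ≤ K³·|A| = (2.8333)³ · 6 ≈ 136.4722.
Step 4: Compute 3A = A + A + A directly by enumerating all triples (a,b,c) ∈ A³; |3A| = 29.
Step 5: Check 29 ≤ 136.4722? Yes ✓.

K = 17/6, Plünnecke-Ruzsa bound K³|A| ≈ 136.4722, |3A| = 29, inequality holds.


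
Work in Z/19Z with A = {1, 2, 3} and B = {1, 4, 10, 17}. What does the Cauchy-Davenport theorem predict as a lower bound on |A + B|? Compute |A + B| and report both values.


Cauchy-Davenport: |A + B| ≥ min(p, |A| + |B| - 1) for A, B nonempty in Z/pZ.
|A| = 3, |B| = 4, p = 19.
CD lower bound = min(19, 3 + 4 - 1) = min(19, 6) = 6.
Compute A + B mod 19 directly:
a = 1: 1+1=2, 1+4=5, 1+10=11, 1+17=18
a = 2: 2+1=3, 2+4=6, 2+10=12, 2+17=0
a = 3: 3+1=4, 3+4=7, 3+10=13, 3+17=1
A + B = {0, 1, 2, 3, 4, 5, 6, 7, 11, 12, 13, 18}, so |A + B| = 12.
Verify: 12 ≥ 6? Yes ✓.

CD lower bound = 6, actual |A + B| = 12.


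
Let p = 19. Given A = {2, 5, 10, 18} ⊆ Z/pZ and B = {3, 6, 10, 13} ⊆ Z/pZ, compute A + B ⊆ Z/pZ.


Work in Z/19Z: reduce every sum a + b modulo 19.
Enumerate all 16 pairs:
a = 2: 2+3=5, 2+6=8, 2+10=12, 2+13=15
a = 5: 5+3=8, 5+6=11, 5+10=15, 5+13=18
a = 10: 10+3=13, 10+6=16, 10+10=1, 10+13=4
a = 18: 18+3=2, 18+6=5, 18+10=9, 18+13=12
Distinct residues collected: {1, 2, 4, 5, 8, 9, 11, 12, 13, 15, 16, 18}
|A + B| = 12 (out of 19 total residues).

A + B = {1, 2, 4, 5, 8, 9, 11, 12, 13, 15, 16, 18}


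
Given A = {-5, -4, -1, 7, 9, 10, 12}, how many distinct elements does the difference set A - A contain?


A - A = {a - a' : a, a' ∈ A}; |A| = 7.
Bounds: 2|A|-1 ≤ |A - A| ≤ |A|² - |A| + 1, i.e. 13 ≤ |A - A| ≤ 43.
Note: 0 ∈ A - A always (from a - a). The set is symmetric: if d ∈ A - A then -d ∈ A - A.
Enumerate nonzero differences d = a - a' with a > a' (then include -d):
Positive differences: {1, 2, 3, 4, 5, 8, 10, 11, 12, 13, 14, 15, 16, 17}
Full difference set: {0} ∪ (positive diffs) ∪ (negative diffs).
|A - A| = 1 + 2·14 = 29 (matches direct enumeration: 29).

|A - A| = 29


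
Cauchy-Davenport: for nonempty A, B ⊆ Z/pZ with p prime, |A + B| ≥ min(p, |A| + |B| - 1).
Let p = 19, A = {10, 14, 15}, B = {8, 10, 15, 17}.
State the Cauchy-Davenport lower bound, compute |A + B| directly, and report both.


Cauchy-Davenport: |A + B| ≥ min(p, |A| + |B| - 1) for A, B nonempty in Z/pZ.
|A| = 3, |B| = 4, p = 19.
CD lower bound = min(19, 3 + 4 - 1) = min(19, 6) = 6.
Compute A + B mod 19 directly:
a = 10: 10+8=18, 10+10=1, 10+15=6, 10+17=8
a = 14: 14+8=3, 14+10=5, 14+15=10, 14+17=12
a = 15: 15+8=4, 15+10=6, 15+15=11, 15+17=13
A + B = {1, 3, 4, 5, 6, 8, 10, 11, 12, 13, 18}, so |A + B| = 11.
Verify: 11 ≥ 6? Yes ✓.

CD lower bound = 6, actual |A + B| = 11.


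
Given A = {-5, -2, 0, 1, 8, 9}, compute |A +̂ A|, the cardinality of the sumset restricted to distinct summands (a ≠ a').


Restricted sumset: A +̂ A = {a + a' : a ∈ A, a' ∈ A, a ≠ a'}.
Equivalently, take A + A and drop any sum 2a that is achievable ONLY as a + a for a ∈ A (i.e. sums representable only with equal summands).
Enumerate pairs (a, a') with a < a' (symmetric, so each unordered pair gives one sum; this covers all a ≠ a'):
  -5 + -2 = -7
  -5 + 0 = -5
  -5 + 1 = -4
  -5 + 8 = 3
  -5 + 9 = 4
  -2 + 0 = -2
  -2 + 1 = -1
  -2 + 8 = 6
  -2 + 9 = 7
  0 + 1 = 1
  0 + 8 = 8
  0 + 9 = 9
  1 + 8 = 9
  1 + 9 = 10
  8 + 9 = 17
Collected distinct sums: {-7, -5, -4, -2, -1, 1, 3, 4, 6, 7, 8, 9, 10, 17}
|A +̂ A| = 14
(Reference bound: |A +̂ A| ≥ 2|A| - 3 for |A| ≥ 2, with |A| = 6 giving ≥ 9.)

|A +̂ A| = 14


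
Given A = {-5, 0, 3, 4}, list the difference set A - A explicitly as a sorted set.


A - A = {a - a' : a, a' ∈ A}.
Compute a - a' for each ordered pair (a, a'):
a = -5: -5--5=0, -5-0=-5, -5-3=-8, -5-4=-9
a = 0: 0--5=5, 0-0=0, 0-3=-3, 0-4=-4
a = 3: 3--5=8, 3-0=3, 3-3=0, 3-4=-1
a = 4: 4--5=9, 4-0=4, 4-3=1, 4-4=0
Collecting distinct values (and noting 0 appears from a-a):
A - A = {-9, -8, -5, -4, -3, -1, 0, 1, 3, 4, 5, 8, 9}
|A - A| = 13

A - A = {-9, -8, -5, -4, -3, -1, 0, 1, 3, 4, 5, 8, 9}


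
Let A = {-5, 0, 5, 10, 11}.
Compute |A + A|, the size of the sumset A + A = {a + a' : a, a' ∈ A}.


A + A = {a + a' : a, a' ∈ A}; |A| = 5.
General bounds: 2|A| - 1 ≤ |A + A| ≤ |A|(|A|+1)/2, i.e. 9 ≤ |A + A| ≤ 15.
Lower bound 2|A|-1 is attained iff A is an arithmetic progression.
Enumerate sums a + a' for a ≤ a' (symmetric, so this suffices):
a = -5: -5+-5=-10, -5+0=-5, -5+5=0, -5+10=5, -5+11=6
a = 0: 0+0=0, 0+5=5, 0+10=10, 0+11=11
a = 5: 5+5=10, 5+10=15, 5+11=16
a = 10: 10+10=20, 10+11=21
a = 11: 11+11=22
Distinct sums: {-10, -5, 0, 5, 6, 10, 11, 15, 16, 20, 21, 22}
|A + A| = 12

|A + A| = 12


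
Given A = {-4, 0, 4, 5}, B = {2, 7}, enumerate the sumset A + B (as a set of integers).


A + B = {a + b : a ∈ A, b ∈ B}.
Enumerate all |A|·|B| = 4·2 = 8 pairs (a, b) and collect distinct sums.
a = -4: -4+2=-2, -4+7=3
a = 0: 0+2=2, 0+7=7
a = 4: 4+2=6, 4+7=11
a = 5: 5+2=7, 5+7=12
Collecting distinct sums: A + B = {-2, 2, 3, 6, 7, 11, 12}
|A + B| = 7

A + B = {-2, 2, 3, 6, 7, 11, 12}


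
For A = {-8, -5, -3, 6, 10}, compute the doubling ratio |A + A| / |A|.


|A| = 5.
Compute A + A by enumerating all 25 pairs.
A + A = {-16, -13, -11, -10, -8, -6, -2, 1, 2, 3, 5, 7, 12, 16, 20}, so |A + A| = 15.
K = |A + A| / |A| = 15/5 = 3/1 ≈ 3.0000.
Reference: AP of size 5 gives K = 9/5 ≈ 1.8000; a fully generic set of size 5 gives K ≈ 3.0000.

|A| = 5, |A + A| = 15, K = 15/5 = 3/1.


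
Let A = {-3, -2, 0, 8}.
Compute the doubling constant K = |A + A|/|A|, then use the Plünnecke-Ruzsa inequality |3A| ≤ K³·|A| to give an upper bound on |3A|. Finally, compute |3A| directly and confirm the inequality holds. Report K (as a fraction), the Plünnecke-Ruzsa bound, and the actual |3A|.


|A| = 4.
Step 1: Compute A + A by enumerating all 16 pairs.
A + A = {-6, -5, -4, -3, -2, 0, 5, 6, 8, 16}, so |A + A| = 10.
Step 2: Doubling constant K = |A + A|/|A| = 10/4 = 10/4 ≈ 2.5000.
Step 3: Plünnecke-Ruzsa gives |3A| ≤ K³·|A| = (2.5000)³ · 4 ≈ 62.5000.
Step 4: Compute 3A = A + A + A directly by enumerating all triples (a,b,c) ∈ A³; |3A| = 19.
Step 5: Check 19 ≤ 62.5000? Yes ✓.

K = 10/4, Plünnecke-Ruzsa bound K³|A| ≈ 62.5000, |3A| = 19, inequality holds.


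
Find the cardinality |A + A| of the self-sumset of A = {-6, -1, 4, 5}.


A + A = {a + a' : a, a' ∈ A}; |A| = 4.
General bounds: 2|A| - 1 ≤ |A + A| ≤ |A|(|A|+1)/2, i.e. 7 ≤ |A + A| ≤ 10.
Lower bound 2|A|-1 is attained iff A is an arithmetic progression.
Enumerate sums a + a' for a ≤ a' (symmetric, so this suffices):
a = -6: -6+-6=-12, -6+-1=-7, -6+4=-2, -6+5=-1
a = -1: -1+-1=-2, -1+4=3, -1+5=4
a = 4: 4+4=8, 4+5=9
a = 5: 5+5=10
Distinct sums: {-12, -7, -2, -1, 3, 4, 8, 9, 10}
|A + A| = 9

|A + A| = 9


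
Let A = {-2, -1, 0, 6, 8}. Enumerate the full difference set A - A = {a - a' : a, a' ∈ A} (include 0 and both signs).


A - A = {a - a' : a, a' ∈ A}.
Compute a - a' for each ordered pair (a, a'):
a = -2: -2--2=0, -2--1=-1, -2-0=-2, -2-6=-8, -2-8=-10
a = -1: -1--2=1, -1--1=0, -1-0=-1, -1-6=-7, -1-8=-9
a = 0: 0--2=2, 0--1=1, 0-0=0, 0-6=-6, 0-8=-8
a = 6: 6--2=8, 6--1=7, 6-0=6, 6-6=0, 6-8=-2
a = 8: 8--2=10, 8--1=9, 8-0=8, 8-6=2, 8-8=0
Collecting distinct values (and noting 0 appears from a-a):
A - A = {-10, -9, -8, -7, -6, -2, -1, 0, 1, 2, 6, 7, 8, 9, 10}
|A - A| = 15

A - A = {-10, -9, -8, -7, -6, -2, -1, 0, 1, 2, 6, 7, 8, 9, 10}


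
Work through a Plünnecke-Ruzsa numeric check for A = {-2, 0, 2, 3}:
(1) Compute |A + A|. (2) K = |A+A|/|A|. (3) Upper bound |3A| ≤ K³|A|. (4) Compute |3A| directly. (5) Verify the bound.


|A| = 4.
Step 1: Compute A + A by enumerating all 16 pairs.
A + A = {-4, -2, 0, 1, 2, 3, 4, 5, 6}, so |A + A| = 9.
Step 2: Doubling constant K = |A + A|/|A| = 9/4 = 9/4 ≈ 2.2500.
Step 3: Plünnecke-Ruzsa gives |3A| ≤ K³·|A| = (2.2500)³ · 4 ≈ 45.5625.
Step 4: Compute 3A = A + A + A directly by enumerating all triples (a,b,c) ∈ A³; |3A| = 14.
Step 5: Check 14 ≤ 45.5625? Yes ✓.

K = 9/4, Plünnecke-Ruzsa bound K³|A| ≈ 45.5625, |3A| = 14, inequality holds.


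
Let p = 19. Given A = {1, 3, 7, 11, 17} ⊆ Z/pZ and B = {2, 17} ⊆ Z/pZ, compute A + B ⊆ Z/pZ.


Work in Z/19Z: reduce every sum a + b modulo 19.
Enumerate all 10 pairs:
a = 1: 1+2=3, 1+17=18
a = 3: 3+2=5, 3+17=1
a = 7: 7+2=9, 7+17=5
a = 11: 11+2=13, 11+17=9
a = 17: 17+2=0, 17+17=15
Distinct residues collected: {0, 1, 3, 5, 9, 13, 15, 18}
|A + B| = 8 (out of 19 total residues).

A + B = {0, 1, 3, 5, 9, 13, 15, 18}


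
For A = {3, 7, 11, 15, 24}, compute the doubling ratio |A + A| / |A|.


|A| = 5.
Compute A + A by enumerating all 25 pairs.
A + A = {6, 10, 14, 18, 22, 26, 27, 30, 31, 35, 39, 48}, so |A + A| = 12.
K = |A + A| / |A| = 12/5 (already in lowest terms) ≈ 2.4000.
Reference: AP of size 5 gives K = 9/5 ≈ 1.8000; a fully generic set of size 5 gives K ≈ 3.0000.

|A| = 5, |A + A| = 12, K = 12/5.


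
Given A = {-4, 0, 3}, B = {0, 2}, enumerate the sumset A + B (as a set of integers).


A + B = {a + b : a ∈ A, b ∈ B}.
Enumerate all |A|·|B| = 3·2 = 6 pairs (a, b) and collect distinct sums.
a = -4: -4+0=-4, -4+2=-2
a = 0: 0+0=0, 0+2=2
a = 3: 3+0=3, 3+2=5
Collecting distinct sums: A + B = {-4, -2, 0, 2, 3, 5}
|A + B| = 6

A + B = {-4, -2, 0, 2, 3, 5}


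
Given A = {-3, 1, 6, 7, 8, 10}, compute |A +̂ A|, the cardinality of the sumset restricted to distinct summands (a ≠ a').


Restricted sumset: A +̂ A = {a + a' : a ∈ A, a' ∈ A, a ≠ a'}.
Equivalently, take A + A and drop any sum 2a that is achievable ONLY as a + a for a ∈ A (i.e. sums representable only with equal summands).
Enumerate pairs (a, a') with a < a' (symmetric, so each unordered pair gives one sum; this covers all a ≠ a'):
  -3 + 1 = -2
  -3 + 6 = 3
  -3 + 7 = 4
  -3 + 8 = 5
  -3 + 10 = 7
  1 + 6 = 7
  1 + 7 = 8
  1 + 8 = 9
  1 + 10 = 11
  6 + 7 = 13
  6 + 8 = 14
  6 + 10 = 16
  7 + 8 = 15
  7 + 10 = 17
  8 + 10 = 18
Collected distinct sums: {-2, 3, 4, 5, 7, 8, 9, 11, 13, 14, 15, 16, 17, 18}
|A +̂ A| = 14
(Reference bound: |A +̂ A| ≥ 2|A| - 3 for |A| ≥ 2, with |A| = 6 giving ≥ 9.)

|A +̂ A| = 14


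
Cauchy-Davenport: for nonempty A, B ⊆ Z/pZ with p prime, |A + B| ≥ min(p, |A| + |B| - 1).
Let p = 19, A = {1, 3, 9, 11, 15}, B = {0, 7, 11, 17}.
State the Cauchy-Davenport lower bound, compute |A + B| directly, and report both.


Cauchy-Davenport: |A + B| ≥ min(p, |A| + |B| - 1) for A, B nonempty in Z/pZ.
|A| = 5, |B| = 4, p = 19.
CD lower bound = min(19, 5 + 4 - 1) = min(19, 8) = 8.
Compute A + B mod 19 directly:
a = 1: 1+0=1, 1+7=8, 1+11=12, 1+17=18
a = 3: 3+0=3, 3+7=10, 3+11=14, 3+17=1
a = 9: 9+0=9, 9+7=16, 9+11=1, 9+17=7
a = 11: 11+0=11, 11+7=18, 11+11=3, 11+17=9
a = 15: 15+0=15, 15+7=3, 15+11=7, 15+17=13
A + B = {1, 3, 7, 8, 9, 10, 11, 12, 13, 14, 15, 16, 18}, so |A + B| = 13.
Verify: 13 ≥ 8? Yes ✓.

CD lower bound = 8, actual |A + B| = 13.


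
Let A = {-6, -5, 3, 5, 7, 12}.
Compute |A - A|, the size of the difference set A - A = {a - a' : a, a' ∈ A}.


A - A = {a - a' : a, a' ∈ A}; |A| = 6.
Bounds: 2|A|-1 ≤ |A - A| ≤ |A|² - |A| + 1, i.e. 11 ≤ |A - A| ≤ 31.
Note: 0 ∈ A - A always (from a - a). The set is symmetric: if d ∈ A - A then -d ∈ A - A.
Enumerate nonzero differences d = a - a' with a > a' (then include -d):
Positive differences: {1, 2, 4, 5, 7, 8, 9, 10, 11, 12, 13, 17, 18}
Full difference set: {0} ∪ (positive diffs) ∪ (negative diffs).
|A - A| = 1 + 2·13 = 27 (matches direct enumeration: 27).

|A - A| = 27


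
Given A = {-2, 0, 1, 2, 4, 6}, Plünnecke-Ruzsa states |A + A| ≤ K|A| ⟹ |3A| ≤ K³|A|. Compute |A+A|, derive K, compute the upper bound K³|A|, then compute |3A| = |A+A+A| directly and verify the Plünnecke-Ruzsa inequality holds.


|A| = 6.
Step 1: Compute A + A by enumerating all 36 pairs.
A + A = {-4, -2, -1, 0, 1, 2, 3, 4, 5, 6, 7, 8, 10, 12}, so |A + A| = 14.
Step 2: Doubling constant K = |A + A|/|A| = 14/6 = 14/6 ≈ 2.3333.
Step 3: Plünnecke-Ruzsa gives |3A| ≤ K³·|A| = (2.3333)³ · 6 ≈ 76.2222.
Step 4: Compute 3A = A + A + A directly by enumerating all triples (a,b,c) ∈ A³; |3A| = 22.
Step 5: Check 22 ≤ 76.2222? Yes ✓.

K = 14/6, Plünnecke-Ruzsa bound K³|A| ≈ 76.2222, |3A| = 22, inequality holds.


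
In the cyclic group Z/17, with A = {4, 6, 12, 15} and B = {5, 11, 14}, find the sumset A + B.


Work in Z/17Z: reduce every sum a + b modulo 17.
Enumerate all 12 pairs:
a = 4: 4+5=9, 4+11=15, 4+14=1
a = 6: 6+5=11, 6+11=0, 6+14=3
a = 12: 12+5=0, 12+11=6, 12+14=9
a = 15: 15+5=3, 15+11=9, 15+14=12
Distinct residues collected: {0, 1, 3, 6, 9, 11, 12, 15}
|A + B| = 8 (out of 17 total residues).

A + B = {0, 1, 3, 6, 9, 11, 12, 15}


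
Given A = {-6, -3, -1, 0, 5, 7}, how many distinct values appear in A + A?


A + A = {a + a' : a, a' ∈ A}; |A| = 6.
General bounds: 2|A| - 1 ≤ |A + A| ≤ |A|(|A|+1)/2, i.e. 11 ≤ |A + A| ≤ 21.
Lower bound 2|A|-1 is attained iff A is an arithmetic progression.
Enumerate sums a + a' for a ≤ a' (symmetric, so this suffices):
a = -6: -6+-6=-12, -6+-3=-9, -6+-1=-7, -6+0=-6, -6+5=-1, -6+7=1
a = -3: -3+-3=-6, -3+-1=-4, -3+0=-3, -3+5=2, -3+7=4
a = -1: -1+-1=-2, -1+0=-1, -1+5=4, -1+7=6
a = 0: 0+0=0, 0+5=5, 0+7=7
a = 5: 5+5=10, 5+7=12
a = 7: 7+7=14
Distinct sums: {-12, -9, -7, -6, -4, -3, -2, -1, 0, 1, 2, 4, 5, 6, 7, 10, 12, 14}
|A + A| = 18

|A + A| = 18


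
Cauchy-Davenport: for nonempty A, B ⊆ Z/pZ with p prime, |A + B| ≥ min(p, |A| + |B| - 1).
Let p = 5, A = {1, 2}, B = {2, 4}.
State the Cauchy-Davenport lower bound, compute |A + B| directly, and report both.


Cauchy-Davenport: |A + B| ≥ min(p, |A| + |B| - 1) for A, B nonempty in Z/pZ.
|A| = 2, |B| = 2, p = 5.
CD lower bound = min(5, 2 + 2 - 1) = min(5, 3) = 3.
Compute A + B mod 5 directly:
a = 1: 1+2=3, 1+4=0
a = 2: 2+2=4, 2+4=1
A + B = {0, 1, 3, 4}, so |A + B| = 4.
Verify: 4 ≥ 3? Yes ✓.

CD lower bound = 3, actual |A + B| = 4.


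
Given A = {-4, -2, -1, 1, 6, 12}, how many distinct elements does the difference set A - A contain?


A - A = {a - a' : a, a' ∈ A}; |A| = 6.
Bounds: 2|A|-1 ≤ |A - A| ≤ |A|² - |A| + 1, i.e. 11 ≤ |A - A| ≤ 31.
Note: 0 ∈ A - A always (from a - a). The set is symmetric: if d ∈ A - A then -d ∈ A - A.
Enumerate nonzero differences d = a - a' with a > a' (then include -d):
Positive differences: {1, 2, 3, 5, 6, 7, 8, 10, 11, 13, 14, 16}
Full difference set: {0} ∪ (positive diffs) ∪ (negative diffs).
|A - A| = 1 + 2·12 = 25 (matches direct enumeration: 25).

|A - A| = 25


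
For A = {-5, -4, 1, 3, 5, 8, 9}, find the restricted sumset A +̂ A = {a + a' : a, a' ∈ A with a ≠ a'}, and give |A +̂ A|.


Restricted sumset: A +̂ A = {a + a' : a ∈ A, a' ∈ A, a ≠ a'}.
Equivalently, take A + A and drop any sum 2a that is achievable ONLY as a + a for a ∈ A (i.e. sums representable only with equal summands).
Enumerate pairs (a, a') with a < a' (symmetric, so each unordered pair gives one sum; this covers all a ≠ a'):
  -5 + -4 = -9
  -5 + 1 = -4
  -5 + 3 = -2
  -5 + 5 = 0
  -5 + 8 = 3
  -5 + 9 = 4
  -4 + 1 = -3
  -4 + 3 = -1
  -4 + 5 = 1
  -4 + 8 = 4
  -4 + 9 = 5
  1 + 3 = 4
  1 + 5 = 6
  1 + 8 = 9
  1 + 9 = 10
  3 + 5 = 8
  3 + 8 = 11
  3 + 9 = 12
  5 + 8 = 13
  5 + 9 = 14
  8 + 9 = 17
Collected distinct sums: {-9, -4, -3, -2, -1, 0, 1, 3, 4, 5, 6, 8, 9, 10, 11, 12, 13, 14, 17}
|A +̂ A| = 19
(Reference bound: |A +̂ A| ≥ 2|A| - 3 for |A| ≥ 2, with |A| = 7 giving ≥ 11.)

|A +̂ A| = 19


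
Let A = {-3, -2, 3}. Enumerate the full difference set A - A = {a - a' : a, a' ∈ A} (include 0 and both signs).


A - A = {a - a' : a, a' ∈ A}.
Compute a - a' for each ordered pair (a, a'):
a = -3: -3--3=0, -3--2=-1, -3-3=-6
a = -2: -2--3=1, -2--2=0, -2-3=-5
a = 3: 3--3=6, 3--2=5, 3-3=0
Collecting distinct values (and noting 0 appears from a-a):
A - A = {-6, -5, -1, 0, 1, 5, 6}
|A - A| = 7

A - A = {-6, -5, -1, 0, 1, 5, 6}


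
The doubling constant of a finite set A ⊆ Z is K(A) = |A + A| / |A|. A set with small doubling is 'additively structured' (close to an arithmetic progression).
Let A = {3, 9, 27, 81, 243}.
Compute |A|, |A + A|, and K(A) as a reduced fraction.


|A| = 5.
Compute A + A by enumerating all 25 pairs.
A + A = {6, 12, 18, 30, 36, 54, 84, 90, 108, 162, 246, 252, 270, 324, 486}, so |A + A| = 15.
K = |A + A| / |A| = 15/5 = 3/1 ≈ 3.0000.
Reference: AP of size 5 gives K = 9/5 ≈ 1.8000; a fully generic set of size 5 gives K ≈ 3.0000.

|A| = 5, |A + A| = 15, K = 15/5 = 3/1.


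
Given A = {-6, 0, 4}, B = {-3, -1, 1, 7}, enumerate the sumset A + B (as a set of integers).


A + B = {a + b : a ∈ A, b ∈ B}.
Enumerate all |A|·|B| = 3·4 = 12 pairs (a, b) and collect distinct sums.
a = -6: -6+-3=-9, -6+-1=-7, -6+1=-5, -6+7=1
a = 0: 0+-3=-3, 0+-1=-1, 0+1=1, 0+7=7
a = 4: 4+-3=1, 4+-1=3, 4+1=5, 4+7=11
Collecting distinct sums: A + B = {-9, -7, -5, -3, -1, 1, 3, 5, 7, 11}
|A + B| = 10

A + B = {-9, -7, -5, -3, -1, 1, 3, 5, 7, 11}


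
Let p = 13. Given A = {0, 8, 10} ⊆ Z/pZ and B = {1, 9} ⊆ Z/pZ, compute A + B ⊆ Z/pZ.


Work in Z/13Z: reduce every sum a + b modulo 13.
Enumerate all 6 pairs:
a = 0: 0+1=1, 0+9=9
a = 8: 8+1=9, 8+9=4
a = 10: 10+1=11, 10+9=6
Distinct residues collected: {1, 4, 6, 9, 11}
|A + B| = 5 (out of 13 total residues).

A + B = {1, 4, 6, 9, 11}


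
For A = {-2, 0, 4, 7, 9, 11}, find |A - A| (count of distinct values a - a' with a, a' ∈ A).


A - A = {a - a' : a, a' ∈ A}; |A| = 6.
Bounds: 2|A|-1 ≤ |A - A| ≤ |A|² - |A| + 1, i.e. 11 ≤ |A - A| ≤ 31.
Note: 0 ∈ A - A always (from a - a). The set is symmetric: if d ∈ A - A then -d ∈ A - A.
Enumerate nonzero differences d = a - a' with a > a' (then include -d):
Positive differences: {2, 3, 4, 5, 6, 7, 9, 11, 13}
Full difference set: {0} ∪ (positive diffs) ∪ (negative diffs).
|A - A| = 1 + 2·9 = 19 (matches direct enumeration: 19).

|A - A| = 19


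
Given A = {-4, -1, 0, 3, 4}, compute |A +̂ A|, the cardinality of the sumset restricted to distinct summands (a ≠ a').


Restricted sumset: A +̂ A = {a + a' : a ∈ A, a' ∈ A, a ≠ a'}.
Equivalently, take A + A and drop any sum 2a that is achievable ONLY as a + a for a ∈ A (i.e. sums representable only with equal summands).
Enumerate pairs (a, a') with a < a' (symmetric, so each unordered pair gives one sum; this covers all a ≠ a'):
  -4 + -1 = -5
  -4 + 0 = -4
  -4 + 3 = -1
  -4 + 4 = 0
  -1 + 0 = -1
  -1 + 3 = 2
  -1 + 4 = 3
  0 + 3 = 3
  0 + 4 = 4
  3 + 4 = 7
Collected distinct sums: {-5, -4, -1, 0, 2, 3, 4, 7}
|A +̂ A| = 8
(Reference bound: |A +̂ A| ≥ 2|A| - 3 for |A| ≥ 2, with |A| = 5 giving ≥ 7.)

|A +̂ A| = 8


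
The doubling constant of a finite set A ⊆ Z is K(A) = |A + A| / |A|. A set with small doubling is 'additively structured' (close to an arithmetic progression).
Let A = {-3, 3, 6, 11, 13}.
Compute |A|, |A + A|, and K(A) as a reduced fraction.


|A| = 5.
Compute A + A by enumerating all 25 pairs.
A + A = {-6, 0, 3, 6, 8, 9, 10, 12, 14, 16, 17, 19, 22, 24, 26}, so |A + A| = 15.
K = |A + A| / |A| = 15/5 = 3/1 ≈ 3.0000.
Reference: AP of size 5 gives K = 9/5 ≈ 1.8000; a fully generic set of size 5 gives K ≈ 3.0000.

|A| = 5, |A + A| = 15, K = 15/5 = 3/1.


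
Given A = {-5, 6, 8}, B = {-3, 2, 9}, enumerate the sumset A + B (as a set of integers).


A + B = {a + b : a ∈ A, b ∈ B}.
Enumerate all |A|·|B| = 3·3 = 9 pairs (a, b) and collect distinct sums.
a = -5: -5+-3=-8, -5+2=-3, -5+9=4
a = 6: 6+-3=3, 6+2=8, 6+9=15
a = 8: 8+-3=5, 8+2=10, 8+9=17
Collecting distinct sums: A + B = {-8, -3, 3, 4, 5, 8, 10, 15, 17}
|A + B| = 9

A + B = {-8, -3, 3, 4, 5, 8, 10, 15, 17}


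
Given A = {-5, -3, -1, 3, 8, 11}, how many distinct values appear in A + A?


A + A = {a + a' : a, a' ∈ A}; |A| = 6.
General bounds: 2|A| - 1 ≤ |A + A| ≤ |A|(|A|+1)/2, i.e. 11 ≤ |A + A| ≤ 21.
Lower bound 2|A|-1 is attained iff A is an arithmetic progression.
Enumerate sums a + a' for a ≤ a' (symmetric, so this suffices):
a = -5: -5+-5=-10, -5+-3=-8, -5+-1=-6, -5+3=-2, -5+8=3, -5+11=6
a = -3: -3+-3=-6, -3+-1=-4, -3+3=0, -3+8=5, -3+11=8
a = -1: -1+-1=-2, -1+3=2, -1+8=7, -1+11=10
a = 3: 3+3=6, 3+8=11, 3+11=14
a = 8: 8+8=16, 8+11=19
a = 11: 11+11=22
Distinct sums: {-10, -8, -6, -4, -2, 0, 2, 3, 5, 6, 7, 8, 10, 11, 14, 16, 19, 22}
|A + A| = 18

|A + A| = 18


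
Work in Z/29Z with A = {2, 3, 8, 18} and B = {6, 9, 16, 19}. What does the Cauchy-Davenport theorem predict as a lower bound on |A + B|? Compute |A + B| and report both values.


Cauchy-Davenport: |A + B| ≥ min(p, |A| + |B| - 1) for A, B nonempty in Z/pZ.
|A| = 4, |B| = 4, p = 29.
CD lower bound = min(29, 4 + 4 - 1) = min(29, 7) = 7.
Compute A + B mod 29 directly:
a = 2: 2+6=8, 2+9=11, 2+16=18, 2+19=21
a = 3: 3+6=9, 3+9=12, 3+16=19, 3+19=22
a = 8: 8+6=14, 8+9=17, 8+16=24, 8+19=27
a = 18: 18+6=24, 18+9=27, 18+16=5, 18+19=8
A + B = {5, 8, 9, 11, 12, 14, 17, 18, 19, 21, 22, 24, 27}, so |A + B| = 13.
Verify: 13 ≥ 7? Yes ✓.

CD lower bound = 7, actual |A + B| = 13.


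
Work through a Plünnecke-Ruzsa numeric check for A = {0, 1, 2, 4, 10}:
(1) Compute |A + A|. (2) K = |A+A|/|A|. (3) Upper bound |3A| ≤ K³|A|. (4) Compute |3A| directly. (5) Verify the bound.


|A| = 5.
Step 1: Compute A + A by enumerating all 25 pairs.
A + A = {0, 1, 2, 3, 4, 5, 6, 8, 10, 11, 12, 14, 20}, so |A + A| = 13.
Step 2: Doubling constant K = |A + A|/|A| = 13/5 = 13/5 ≈ 2.6000.
Step 3: Plünnecke-Ruzsa gives |3A| ≤ K³·|A| = (2.6000)³ · 5 ≈ 87.8800.
Step 4: Compute 3A = A + A + A directly by enumerating all triples (a,b,c) ∈ A³; |3A| = 23.
Step 5: Check 23 ≤ 87.8800? Yes ✓.

K = 13/5, Plünnecke-Ruzsa bound K³|A| ≈ 87.8800, |3A| = 23, inequality holds.


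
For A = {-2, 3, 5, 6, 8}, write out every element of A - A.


A - A = {a - a' : a, a' ∈ A}.
Compute a - a' for each ordered pair (a, a'):
a = -2: -2--2=0, -2-3=-5, -2-5=-7, -2-6=-8, -2-8=-10
a = 3: 3--2=5, 3-3=0, 3-5=-2, 3-6=-3, 3-8=-5
a = 5: 5--2=7, 5-3=2, 5-5=0, 5-6=-1, 5-8=-3
a = 6: 6--2=8, 6-3=3, 6-5=1, 6-6=0, 6-8=-2
a = 8: 8--2=10, 8-3=5, 8-5=3, 8-6=2, 8-8=0
Collecting distinct values (and noting 0 appears from a-a):
A - A = {-10, -8, -7, -5, -3, -2, -1, 0, 1, 2, 3, 5, 7, 8, 10}
|A - A| = 15

A - A = {-10, -8, -7, -5, -3, -2, -1, 0, 1, 2, 3, 5, 7, 8, 10}


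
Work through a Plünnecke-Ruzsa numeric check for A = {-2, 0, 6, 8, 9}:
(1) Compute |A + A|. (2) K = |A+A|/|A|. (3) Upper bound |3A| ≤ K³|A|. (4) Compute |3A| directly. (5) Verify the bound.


|A| = 5.
Step 1: Compute A + A by enumerating all 25 pairs.
A + A = {-4, -2, 0, 4, 6, 7, 8, 9, 12, 14, 15, 16, 17, 18}, so |A + A| = 14.
Step 2: Doubling constant K = |A + A|/|A| = 14/5 = 14/5 ≈ 2.8000.
Step 3: Plünnecke-Ruzsa gives |3A| ≤ K³·|A| = (2.8000)³ · 5 ≈ 109.7600.
Step 4: Compute 3A = A + A + A directly by enumerating all triples (a,b,c) ∈ A³; |3A| = 27.
Step 5: Check 27 ≤ 109.7600? Yes ✓.

K = 14/5, Plünnecke-Ruzsa bound K³|A| ≈ 109.7600, |3A| = 27, inequality holds.


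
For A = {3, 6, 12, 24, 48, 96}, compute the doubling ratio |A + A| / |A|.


|A| = 6.
Compute A + A by enumerating all 36 pairs.
A + A = {6, 9, 12, 15, 18, 24, 27, 30, 36, 48, 51, 54, 60, 72, 96, 99, 102, 108, 120, 144, 192}, so |A + A| = 21.
K = |A + A| / |A| = 21/6 = 7/2 ≈ 3.5000.
Reference: AP of size 6 gives K = 11/6 ≈ 1.8333; a fully generic set of size 6 gives K ≈ 3.5000.

|A| = 6, |A + A| = 21, K = 21/6 = 7/2.


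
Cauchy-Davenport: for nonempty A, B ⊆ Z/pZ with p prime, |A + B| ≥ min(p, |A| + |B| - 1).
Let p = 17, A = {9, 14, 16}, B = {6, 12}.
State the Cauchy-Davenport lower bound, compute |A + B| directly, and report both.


Cauchy-Davenport: |A + B| ≥ min(p, |A| + |B| - 1) for A, B nonempty in Z/pZ.
|A| = 3, |B| = 2, p = 17.
CD lower bound = min(17, 3 + 2 - 1) = min(17, 4) = 4.
Compute A + B mod 17 directly:
a = 9: 9+6=15, 9+12=4
a = 14: 14+6=3, 14+12=9
a = 16: 16+6=5, 16+12=11
A + B = {3, 4, 5, 9, 11, 15}, so |A + B| = 6.
Verify: 6 ≥ 4? Yes ✓.

CD lower bound = 4, actual |A + B| = 6.


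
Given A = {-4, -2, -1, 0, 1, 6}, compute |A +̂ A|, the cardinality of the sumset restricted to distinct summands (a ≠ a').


Restricted sumset: A +̂ A = {a + a' : a ∈ A, a' ∈ A, a ≠ a'}.
Equivalently, take A + A and drop any sum 2a that is achievable ONLY as a + a for a ∈ A (i.e. sums representable only with equal summands).
Enumerate pairs (a, a') with a < a' (symmetric, so each unordered pair gives one sum; this covers all a ≠ a'):
  -4 + -2 = -6
  -4 + -1 = -5
  -4 + 0 = -4
  -4 + 1 = -3
  -4 + 6 = 2
  -2 + -1 = -3
  -2 + 0 = -2
  -2 + 1 = -1
  -2 + 6 = 4
  -1 + 0 = -1
  -1 + 1 = 0
  -1 + 6 = 5
  0 + 1 = 1
  0 + 6 = 6
  1 + 6 = 7
Collected distinct sums: {-6, -5, -4, -3, -2, -1, 0, 1, 2, 4, 5, 6, 7}
|A +̂ A| = 13
(Reference bound: |A +̂ A| ≥ 2|A| - 3 for |A| ≥ 2, with |A| = 6 giving ≥ 9.)

|A +̂ A| = 13


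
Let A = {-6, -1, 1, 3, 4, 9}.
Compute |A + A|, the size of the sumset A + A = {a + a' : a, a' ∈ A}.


A + A = {a + a' : a, a' ∈ A}; |A| = 6.
General bounds: 2|A| - 1 ≤ |A + A| ≤ |A|(|A|+1)/2, i.e. 11 ≤ |A + A| ≤ 21.
Lower bound 2|A|-1 is attained iff A is an arithmetic progression.
Enumerate sums a + a' for a ≤ a' (symmetric, so this suffices):
a = -6: -6+-6=-12, -6+-1=-7, -6+1=-5, -6+3=-3, -6+4=-2, -6+9=3
a = -1: -1+-1=-2, -1+1=0, -1+3=2, -1+4=3, -1+9=8
a = 1: 1+1=2, 1+3=4, 1+4=5, 1+9=10
a = 3: 3+3=6, 3+4=7, 3+9=12
a = 4: 4+4=8, 4+9=13
a = 9: 9+9=18
Distinct sums: {-12, -7, -5, -3, -2, 0, 2, 3, 4, 5, 6, 7, 8, 10, 12, 13, 18}
|A + A| = 17

|A + A| = 17


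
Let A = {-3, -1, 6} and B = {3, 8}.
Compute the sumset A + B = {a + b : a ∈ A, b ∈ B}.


A + B = {a + b : a ∈ A, b ∈ B}.
Enumerate all |A|·|B| = 3·2 = 6 pairs (a, b) and collect distinct sums.
a = -3: -3+3=0, -3+8=5
a = -1: -1+3=2, -1+8=7
a = 6: 6+3=9, 6+8=14
Collecting distinct sums: A + B = {0, 2, 5, 7, 9, 14}
|A + B| = 6

A + B = {0, 2, 5, 7, 9, 14}


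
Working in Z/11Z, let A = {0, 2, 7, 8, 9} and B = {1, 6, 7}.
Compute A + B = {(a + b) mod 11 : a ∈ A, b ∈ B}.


Work in Z/11Z: reduce every sum a + b modulo 11.
Enumerate all 15 pairs:
a = 0: 0+1=1, 0+6=6, 0+7=7
a = 2: 2+1=3, 2+6=8, 2+7=9
a = 7: 7+1=8, 7+6=2, 7+7=3
a = 8: 8+1=9, 8+6=3, 8+7=4
a = 9: 9+1=10, 9+6=4, 9+7=5
Distinct residues collected: {1, 2, 3, 4, 5, 6, 7, 8, 9, 10}
|A + B| = 10 (out of 11 total residues).

A + B = {1, 2, 3, 4, 5, 6, 7, 8, 9, 10}


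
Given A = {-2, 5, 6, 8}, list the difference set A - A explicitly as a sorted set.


A - A = {a - a' : a, a' ∈ A}.
Compute a - a' for each ordered pair (a, a'):
a = -2: -2--2=0, -2-5=-7, -2-6=-8, -2-8=-10
a = 5: 5--2=7, 5-5=0, 5-6=-1, 5-8=-3
a = 6: 6--2=8, 6-5=1, 6-6=0, 6-8=-2
a = 8: 8--2=10, 8-5=3, 8-6=2, 8-8=0
Collecting distinct values (and noting 0 appears from a-a):
A - A = {-10, -8, -7, -3, -2, -1, 0, 1, 2, 3, 7, 8, 10}
|A - A| = 13

A - A = {-10, -8, -7, -3, -2, -1, 0, 1, 2, 3, 7, 8, 10}


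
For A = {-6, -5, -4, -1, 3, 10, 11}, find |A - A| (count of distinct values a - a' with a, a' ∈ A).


A - A = {a - a' : a, a' ∈ A}; |A| = 7.
Bounds: 2|A|-1 ≤ |A - A| ≤ |A|² - |A| + 1, i.e. 13 ≤ |A - A| ≤ 43.
Note: 0 ∈ A - A always (from a - a). The set is symmetric: if d ∈ A - A then -d ∈ A - A.
Enumerate nonzero differences d = a - a' with a > a' (then include -d):
Positive differences: {1, 2, 3, 4, 5, 7, 8, 9, 11, 12, 14, 15, 16, 17}
Full difference set: {0} ∪ (positive diffs) ∪ (negative diffs).
|A - A| = 1 + 2·14 = 29 (matches direct enumeration: 29).

|A - A| = 29


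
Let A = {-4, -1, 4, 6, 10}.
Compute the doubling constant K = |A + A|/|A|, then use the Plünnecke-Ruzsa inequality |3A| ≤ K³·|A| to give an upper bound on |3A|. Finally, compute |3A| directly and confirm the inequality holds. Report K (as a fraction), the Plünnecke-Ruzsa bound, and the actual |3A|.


|A| = 5.
Step 1: Compute A + A by enumerating all 25 pairs.
A + A = {-8, -5, -2, 0, 2, 3, 5, 6, 8, 9, 10, 12, 14, 16, 20}, so |A + A| = 15.
Step 2: Doubling constant K = |A + A|/|A| = 15/5 = 15/5 ≈ 3.0000.
Step 3: Plünnecke-Ruzsa gives |3A| ≤ K³·|A| = (3.0000)³ · 5 ≈ 135.0000.
Step 4: Compute 3A = A + A + A directly by enumerating all triples (a,b,c) ∈ A³; |3A| = 29.
Step 5: Check 29 ≤ 135.0000? Yes ✓.

K = 15/5, Plünnecke-Ruzsa bound K³|A| ≈ 135.0000, |3A| = 29, inequality holds.


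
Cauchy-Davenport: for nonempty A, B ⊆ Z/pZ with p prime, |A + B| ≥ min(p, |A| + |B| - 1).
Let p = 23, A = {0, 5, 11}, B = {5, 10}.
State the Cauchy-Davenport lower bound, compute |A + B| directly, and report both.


Cauchy-Davenport: |A + B| ≥ min(p, |A| + |B| - 1) for A, B nonempty in Z/pZ.
|A| = 3, |B| = 2, p = 23.
CD lower bound = min(23, 3 + 2 - 1) = min(23, 4) = 4.
Compute A + B mod 23 directly:
a = 0: 0+5=5, 0+10=10
a = 5: 5+5=10, 5+10=15
a = 11: 11+5=16, 11+10=21
A + B = {5, 10, 15, 16, 21}, so |A + B| = 5.
Verify: 5 ≥ 4? Yes ✓.

CD lower bound = 4, actual |A + B| = 5.


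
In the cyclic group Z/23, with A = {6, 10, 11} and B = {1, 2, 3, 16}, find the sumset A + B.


Work in Z/23Z: reduce every sum a + b modulo 23.
Enumerate all 12 pairs:
a = 6: 6+1=7, 6+2=8, 6+3=9, 6+16=22
a = 10: 10+1=11, 10+2=12, 10+3=13, 10+16=3
a = 11: 11+1=12, 11+2=13, 11+3=14, 11+16=4
Distinct residues collected: {3, 4, 7, 8, 9, 11, 12, 13, 14, 22}
|A + B| = 10 (out of 23 total residues).

A + B = {3, 4, 7, 8, 9, 11, 12, 13, 14, 22}


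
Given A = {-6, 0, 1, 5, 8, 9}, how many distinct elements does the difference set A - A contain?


A - A = {a - a' : a, a' ∈ A}; |A| = 6.
Bounds: 2|A|-1 ≤ |A - A| ≤ |A|² - |A| + 1, i.e. 11 ≤ |A - A| ≤ 31.
Note: 0 ∈ A - A always (from a - a). The set is symmetric: if d ∈ A - A then -d ∈ A - A.
Enumerate nonzero differences d = a - a' with a > a' (then include -d):
Positive differences: {1, 3, 4, 5, 6, 7, 8, 9, 11, 14, 15}
Full difference set: {0} ∪ (positive diffs) ∪ (negative diffs).
|A - A| = 1 + 2·11 = 23 (matches direct enumeration: 23).

|A - A| = 23


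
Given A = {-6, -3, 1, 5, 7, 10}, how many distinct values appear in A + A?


A + A = {a + a' : a, a' ∈ A}; |A| = 6.
General bounds: 2|A| - 1 ≤ |A + A| ≤ |A|(|A|+1)/2, i.e. 11 ≤ |A + A| ≤ 21.
Lower bound 2|A|-1 is attained iff A is an arithmetic progression.
Enumerate sums a + a' for a ≤ a' (symmetric, so this suffices):
a = -6: -6+-6=-12, -6+-3=-9, -6+1=-5, -6+5=-1, -6+7=1, -6+10=4
a = -3: -3+-3=-6, -3+1=-2, -3+5=2, -3+7=4, -3+10=7
a = 1: 1+1=2, 1+5=6, 1+7=8, 1+10=11
a = 5: 5+5=10, 5+7=12, 5+10=15
a = 7: 7+7=14, 7+10=17
a = 10: 10+10=20
Distinct sums: {-12, -9, -6, -5, -2, -1, 1, 2, 4, 6, 7, 8, 10, 11, 12, 14, 15, 17, 20}
|A + A| = 19

|A + A| = 19


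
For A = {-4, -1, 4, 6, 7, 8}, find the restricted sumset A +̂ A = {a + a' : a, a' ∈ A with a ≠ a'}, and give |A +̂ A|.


Restricted sumset: A +̂ A = {a + a' : a ∈ A, a' ∈ A, a ≠ a'}.
Equivalently, take A + A and drop any sum 2a that is achievable ONLY as a + a for a ∈ A (i.e. sums representable only with equal summands).
Enumerate pairs (a, a') with a < a' (symmetric, so each unordered pair gives one sum; this covers all a ≠ a'):
  -4 + -1 = -5
  -4 + 4 = 0
  -4 + 6 = 2
  -4 + 7 = 3
  -4 + 8 = 4
  -1 + 4 = 3
  -1 + 6 = 5
  -1 + 7 = 6
  -1 + 8 = 7
  4 + 6 = 10
  4 + 7 = 11
  4 + 8 = 12
  6 + 7 = 13
  6 + 8 = 14
  7 + 8 = 15
Collected distinct sums: {-5, 0, 2, 3, 4, 5, 6, 7, 10, 11, 12, 13, 14, 15}
|A +̂ A| = 14
(Reference bound: |A +̂ A| ≥ 2|A| - 3 for |A| ≥ 2, with |A| = 6 giving ≥ 9.)

|A +̂ A| = 14


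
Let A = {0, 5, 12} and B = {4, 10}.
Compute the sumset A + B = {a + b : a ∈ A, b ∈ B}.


A + B = {a + b : a ∈ A, b ∈ B}.
Enumerate all |A|·|B| = 3·2 = 6 pairs (a, b) and collect distinct sums.
a = 0: 0+4=4, 0+10=10
a = 5: 5+4=9, 5+10=15
a = 12: 12+4=16, 12+10=22
Collecting distinct sums: A + B = {4, 9, 10, 15, 16, 22}
|A + B| = 6

A + B = {4, 9, 10, 15, 16, 22}


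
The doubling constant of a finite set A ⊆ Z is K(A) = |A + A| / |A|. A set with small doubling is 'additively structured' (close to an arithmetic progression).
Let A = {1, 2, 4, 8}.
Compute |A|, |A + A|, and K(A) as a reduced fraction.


|A| = 4.
Compute A + A by enumerating all 16 pairs.
A + A = {2, 3, 4, 5, 6, 8, 9, 10, 12, 16}, so |A + A| = 10.
K = |A + A| / |A| = 10/4 = 5/2 ≈ 2.5000.
Reference: AP of size 4 gives K = 7/4 ≈ 1.7500; a fully generic set of size 4 gives K ≈ 2.5000.

|A| = 4, |A + A| = 10, K = 10/4 = 5/2.


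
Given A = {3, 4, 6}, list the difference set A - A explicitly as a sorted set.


A - A = {a - a' : a, a' ∈ A}.
Compute a - a' for each ordered pair (a, a'):
a = 3: 3-3=0, 3-4=-1, 3-6=-3
a = 4: 4-3=1, 4-4=0, 4-6=-2
a = 6: 6-3=3, 6-4=2, 6-6=0
Collecting distinct values (and noting 0 appears from a-a):
A - A = {-3, -2, -1, 0, 1, 2, 3}
|A - A| = 7

A - A = {-3, -2, -1, 0, 1, 2, 3}


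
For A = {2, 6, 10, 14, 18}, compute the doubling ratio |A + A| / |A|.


|A| = 5.
Compute A + A by enumerating all 25 pairs.
A + A = {4, 8, 12, 16, 20, 24, 28, 32, 36}, so |A + A| = 9.
K = |A + A| / |A| = 9/5 (already in lowest terms) ≈ 1.8000.
Reference: AP of size 5 gives K = 9/5 ≈ 1.8000; a fully generic set of size 5 gives K ≈ 3.0000.

|A| = 5, |A + A| = 9, K = 9/5.


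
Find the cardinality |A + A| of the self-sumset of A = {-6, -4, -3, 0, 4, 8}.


A + A = {a + a' : a, a' ∈ A}; |A| = 6.
General bounds: 2|A| - 1 ≤ |A + A| ≤ |A|(|A|+1)/2, i.e. 11 ≤ |A + A| ≤ 21.
Lower bound 2|A|-1 is attained iff A is an arithmetic progression.
Enumerate sums a + a' for a ≤ a' (symmetric, so this suffices):
a = -6: -6+-6=-12, -6+-4=-10, -6+-3=-9, -6+0=-6, -6+4=-2, -6+8=2
a = -4: -4+-4=-8, -4+-3=-7, -4+0=-4, -4+4=0, -4+8=4
a = -3: -3+-3=-6, -3+0=-3, -3+4=1, -3+8=5
a = 0: 0+0=0, 0+4=4, 0+8=8
a = 4: 4+4=8, 4+8=12
a = 8: 8+8=16
Distinct sums: {-12, -10, -9, -8, -7, -6, -4, -3, -2, 0, 1, 2, 4, 5, 8, 12, 16}
|A + A| = 17

|A + A| = 17
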